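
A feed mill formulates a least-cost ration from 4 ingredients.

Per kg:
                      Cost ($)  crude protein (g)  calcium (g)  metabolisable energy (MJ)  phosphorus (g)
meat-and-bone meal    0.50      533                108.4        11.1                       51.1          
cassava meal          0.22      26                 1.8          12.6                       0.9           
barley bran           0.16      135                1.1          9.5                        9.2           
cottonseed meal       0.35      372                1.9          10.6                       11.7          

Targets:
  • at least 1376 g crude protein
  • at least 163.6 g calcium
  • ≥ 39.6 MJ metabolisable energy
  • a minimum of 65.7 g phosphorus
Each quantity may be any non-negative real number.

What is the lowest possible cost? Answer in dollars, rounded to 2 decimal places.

This is a linear program. Let x1 = kg of meat-and-bone meal, x2 = kg of cassava meal, x3 = kg of barley bran, x4 = kg of cottonseed meal.
Minimize 0.5x1 + 0.22x2 + 0.16x3 + 0.35x4 s.t.:
  533x1 + 26x2 + 135x3 + 372x4 ≥ 1376   (crude protein)
  108.4x1 + 1.8x2 + 1.1x3 + 1.9x4 ≥ 163.6   (calcium)
  11.1x1 + 12.6x2 + 9.5x3 + 10.6x4 ≥ 39.6   (metabolisable energy)
  51.1x1 + 0.9x2 + 9.2x3 + 11.7x4 ≥ 65.7   (phosphorus)
  x1, x2, x3, x4 ≥ 0.
The cheapest feasible vertex uses only meat-and-bone meal, barley bran, cottonseed meal; cassava meal is not used. The crude protein, calcium, metabolisable energy requirements are met with equality.
That vertex is x1 = 1.477, x3 = 1.137, x4 = 1.17.
Total cost: 0.5·1.477 + 0.16·1.137 + 0.35·1.17 = 1.3299.

$1.33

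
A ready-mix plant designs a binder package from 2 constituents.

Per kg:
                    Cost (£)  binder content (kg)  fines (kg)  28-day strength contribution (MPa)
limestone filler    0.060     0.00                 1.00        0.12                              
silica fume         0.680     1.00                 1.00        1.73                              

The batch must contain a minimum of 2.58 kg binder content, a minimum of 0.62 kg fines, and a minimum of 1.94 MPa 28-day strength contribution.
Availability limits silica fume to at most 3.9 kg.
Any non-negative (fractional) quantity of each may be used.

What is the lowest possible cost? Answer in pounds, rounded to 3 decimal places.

Set it up as a linear program. Let x1 = kg of limestone filler, x2 = kg of silica fume.
min 0.06x1 + 0.68x2 subject to:
  1x2 ≥ 2.58   (binder content)
  1x1 + 1x2 ≥ 0.62   (fines)
  0.12x1 + 1.73x2 ≥ 1.94   (28-day strength contribution)
  x2 ≤ 3.9
  x1, x2 ≥ 0.
The optimal basis is {silica fume}; limestone filler drops out. There the binder content constraint is tight.
So silica fume = 2.58 kg.
Total cost: 0.68·2.58 = 1.75440.

£1.754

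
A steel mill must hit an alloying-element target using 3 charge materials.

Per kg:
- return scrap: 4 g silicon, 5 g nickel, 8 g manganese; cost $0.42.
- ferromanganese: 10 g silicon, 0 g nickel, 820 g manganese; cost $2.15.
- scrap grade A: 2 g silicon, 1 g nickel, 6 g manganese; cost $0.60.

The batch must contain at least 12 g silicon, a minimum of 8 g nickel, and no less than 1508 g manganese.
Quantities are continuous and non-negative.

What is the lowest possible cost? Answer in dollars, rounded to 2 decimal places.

This is a linear program. Let x1 = kg of return scrap, x2 = kg of ferromanganese, x3 = kg of scrap grade A.
Minimise 0.42x1 + 2.15x2 + 0.6x3 s.t.:
  4x1 + 10x2 + 2x3 ≥ 12   (silicon)
  5x1 + 1x3 ≥ 8   (nickel)
  8x1 + 820x2 + 6x3 ≥ 1508   (manganese)
  x1, x2, x3 ≥ 0.
At the optimum only return scrap, ferromanganese are positive (scrap grade A = 0). Binding constraints: nickel and manganese.
That vertex is x1 = 1.6, x2 = 1.823.
Objective = 0.42·1.6 + 2.15·1.823 = 4.5915.

$4.59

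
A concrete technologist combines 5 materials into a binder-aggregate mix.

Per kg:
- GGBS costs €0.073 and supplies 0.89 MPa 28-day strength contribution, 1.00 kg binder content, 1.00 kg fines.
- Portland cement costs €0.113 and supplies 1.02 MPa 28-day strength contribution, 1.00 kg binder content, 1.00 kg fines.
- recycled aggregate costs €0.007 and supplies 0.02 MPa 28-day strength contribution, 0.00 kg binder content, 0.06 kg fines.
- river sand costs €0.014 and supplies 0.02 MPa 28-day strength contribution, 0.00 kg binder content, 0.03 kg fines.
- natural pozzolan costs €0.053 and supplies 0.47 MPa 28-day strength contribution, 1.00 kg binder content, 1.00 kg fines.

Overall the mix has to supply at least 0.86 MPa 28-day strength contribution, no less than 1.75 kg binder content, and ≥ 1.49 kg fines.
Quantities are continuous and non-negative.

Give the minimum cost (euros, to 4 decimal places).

€0.0945

Let x1 = kg of GGBS, x2 = kg of Portland cement, x3 = kg of recycled aggregate, x4 = kg of river sand, x5 = kg of natural pozzolan.
Minimize 0.073x1 + 0.113x2 + 0.007x3 + 0.014x4 + 0.053x5 with:
  0.89x1 + 1.02x2 + 0.02x3 + 0.02x4 + 0.47x5 ≥ 0.86   (28-day strength contribution)
  1x1 + 1x2 + 1x5 ≥ 1.75   (binder content)
  1x1 + 1x2 + 0.06x3 + 0.03x4 + 1x5 ≥ 1.49   (fines)
  x1, x2, x3, x4, x5 ≥ 0.
The cheapest feasible vertex uses only GGBS, natural pozzolan; Portland cement, recycled aggregate, river sand are not used. Binding constraints: 28-day strength contribution and binder content.
So GGBS = 0.089286 kg, natural pozzolan = 1.6607 kg.
Objective = 0.073·0.089286 + 0.053·1.6607 = 0.094535.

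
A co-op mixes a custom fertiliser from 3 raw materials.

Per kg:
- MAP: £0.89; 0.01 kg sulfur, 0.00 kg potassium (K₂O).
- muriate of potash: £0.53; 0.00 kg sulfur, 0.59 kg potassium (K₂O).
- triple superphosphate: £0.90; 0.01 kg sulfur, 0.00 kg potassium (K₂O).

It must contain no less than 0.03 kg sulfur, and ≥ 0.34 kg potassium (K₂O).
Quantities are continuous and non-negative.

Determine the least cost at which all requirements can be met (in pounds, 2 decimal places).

£2.98

Let x1 = kg of MAP, x2 = kg of muriate of potash, x3 = kg of triple superphosphate.
Minimize 0.89x1 + 0.53x2 + 0.9x3 subject to:
  0.01x1 + 0.01x3 ≥ 0.03   (sulfur)
  0.59x2 ≥ 0.34   (potassium (K₂O))
  x1, x2, x3 ≥ 0.
The minimum-cost mix takes nothing from triple superphosphate — only MAP, muriate of potash. The sulfur and potassium (K₂O) requirements are met with equality.
So MAP = 3 kg, muriate of potash = 0.5763 kg.
Hence cost = 0.89·3 + 0.53·0.5763 = £2.9754.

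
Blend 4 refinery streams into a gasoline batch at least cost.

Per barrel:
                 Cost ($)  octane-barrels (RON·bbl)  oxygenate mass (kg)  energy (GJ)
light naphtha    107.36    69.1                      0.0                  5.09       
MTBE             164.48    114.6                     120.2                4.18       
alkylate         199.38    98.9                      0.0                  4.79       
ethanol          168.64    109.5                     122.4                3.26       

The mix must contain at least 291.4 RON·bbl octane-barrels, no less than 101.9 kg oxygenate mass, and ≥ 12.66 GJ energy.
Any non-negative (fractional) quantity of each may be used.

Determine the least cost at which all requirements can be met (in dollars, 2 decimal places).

$424.70

Set it up as a linear program. Let x1 = barrels of light naphtha, x2 = barrels of MTBE, x3 = barrels of alkylate, x4 = barrels of ethanol.
Minimise 107.36x1 + 164.48x2 + 199.38x3 + 168.64x4 s.t.:
  69.1x1 + 114.6x2 + 98.9x3 + 109.5x4 ≥ 291.4   (octane-barrels)
  120.2x2 + 122.4x4 ≥ 101.9   (oxygenate mass)
  5.09x1 + 4.18x2 + 4.79x3 + 3.26x4 ≥ 12.66   (energy)
  x1, x2, x3, x4 ≥ 0.
The cheapest feasible vertex uses only light naphtha, MTBE; alkylate, ethanol are not used. The octane-barrels and energy requirements are met with equality.
Optimal quantities: light naphtha = 0.7905 barrels, MTBE = 2.0661 barrels.
Cost = 107.36·0.7905 + 164.48·2.0661 = 424.7002.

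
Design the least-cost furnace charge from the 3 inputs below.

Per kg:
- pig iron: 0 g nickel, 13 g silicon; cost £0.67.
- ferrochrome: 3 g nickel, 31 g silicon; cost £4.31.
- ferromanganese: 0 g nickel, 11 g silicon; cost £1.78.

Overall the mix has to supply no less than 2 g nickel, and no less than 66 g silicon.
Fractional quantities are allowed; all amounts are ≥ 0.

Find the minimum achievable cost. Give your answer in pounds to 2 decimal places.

Let x1 = kg of pig iron, x2 = kg of ferrochrome, x3 = kg of ferromanganese.
Minimise 0.67x1 + 4.31x2 + 1.78x3 subject to:
  3x2 ≥ 2   (nickel)
  13x1 + 31x2 + 11x3 ≥ 66   (silicon)
  x1, x2, x3 ≥ 0.
The optimal basis is {pig iron, ferrochrome}; ferromanganese drops out. The nickel and silicon requirements are met with equality.
Solving gives x1 = 3.487, x2 = 0.6667.
Hence cost = 0.67·3.487 + 4.31·0.6667 = £5.2098.

£5.21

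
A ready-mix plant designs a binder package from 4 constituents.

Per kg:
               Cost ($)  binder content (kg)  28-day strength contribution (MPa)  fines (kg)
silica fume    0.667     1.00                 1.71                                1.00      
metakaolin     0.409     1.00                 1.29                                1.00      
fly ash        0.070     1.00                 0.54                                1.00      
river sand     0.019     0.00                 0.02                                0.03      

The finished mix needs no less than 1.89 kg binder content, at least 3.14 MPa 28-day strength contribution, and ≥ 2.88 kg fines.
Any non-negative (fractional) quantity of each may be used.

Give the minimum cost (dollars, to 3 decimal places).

$0.407

Set it up as a linear program. Let x1 = kg of silica fume, x2 = kg of metakaolin, x3 = kg of fly ash, x4 = kg of river sand.
Minimise 0.667x1 + 0.409x2 + 0.07x3 + 0.019x4 s.t.:
  1x1 + 1x2 + 1x3 ≥ 1.89   (binder content)
  1.71x1 + 1.29x2 + 0.54x3 + 0.02x4 ≥ 3.14   (28-day strength contribution)
  1x1 + 1x2 + 1x3 + 0.03x4 ≥ 2.88   (fines)
  x1, x2, x3, x4 ≥ 0.
The minimum-cost mix takes nothing from silica fume, metakaolin, river sand — only fly ash. The 28-day strength contribution requirement is met with equality.
Solving gives x3 = 5.815.
Objective = 0.07·5.815 = 0.40705.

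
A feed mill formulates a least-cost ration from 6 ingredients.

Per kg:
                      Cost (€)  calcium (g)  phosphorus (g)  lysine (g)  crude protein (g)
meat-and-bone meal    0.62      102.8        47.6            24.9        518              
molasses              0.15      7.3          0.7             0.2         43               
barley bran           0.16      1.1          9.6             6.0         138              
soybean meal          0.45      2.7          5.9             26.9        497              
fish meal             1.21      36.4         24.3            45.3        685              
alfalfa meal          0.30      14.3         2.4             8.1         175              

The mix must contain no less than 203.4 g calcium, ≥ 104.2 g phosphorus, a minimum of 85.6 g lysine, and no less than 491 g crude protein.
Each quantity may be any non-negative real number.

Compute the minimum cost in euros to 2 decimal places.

€1.84

This is a linear program. Let x1 = kg of meat-and-bone meal, x2 = kg of molasses, x3 = kg of barley bran, x4 = kg of soybean meal, x5 = kg of fish meal, x6 = kg of alfalfa meal.
min 0.62x1 + 0.15x2 + 0.16x3 + 0.45x4 + 1.21x5 + 0.3x6 s.t.:
  102.8x1 + 7.3x2 + 1.1x3 + 2.7x4 + 36.4x5 + 14.3x6 ≥ 203.4   (calcium)
  47.6x1 + 0.7x2 + 9.6x3 + 5.9x4 + 24.3x5 + 2.4x6 ≥ 104.2   (phosphorus)
  24.9x1 + 0.2x2 + 6x3 + 26.9x4 + 45.3x5 + 8.1x6 ≥ 85.6   (lysine)
  518x1 + 43x2 + 138x3 + 497x4 + 685x5 + 175x6 ≥ 491   (crude protein)
  x1, x2, x3, x4, x5, x6 ≥ 0.
The cheapest feasible vertex uses only meat-and-bone meal, soybean meal; molasses, barley bran, fish meal, alfalfa meal are not used. The phosphorus and lysine requirements are met with equality.
So meat-and-bone meal = 2.027 kg, soybean meal = 1.306 kg.
Objective = 0.62·2.027 + 0.45·1.306 = 1.8444.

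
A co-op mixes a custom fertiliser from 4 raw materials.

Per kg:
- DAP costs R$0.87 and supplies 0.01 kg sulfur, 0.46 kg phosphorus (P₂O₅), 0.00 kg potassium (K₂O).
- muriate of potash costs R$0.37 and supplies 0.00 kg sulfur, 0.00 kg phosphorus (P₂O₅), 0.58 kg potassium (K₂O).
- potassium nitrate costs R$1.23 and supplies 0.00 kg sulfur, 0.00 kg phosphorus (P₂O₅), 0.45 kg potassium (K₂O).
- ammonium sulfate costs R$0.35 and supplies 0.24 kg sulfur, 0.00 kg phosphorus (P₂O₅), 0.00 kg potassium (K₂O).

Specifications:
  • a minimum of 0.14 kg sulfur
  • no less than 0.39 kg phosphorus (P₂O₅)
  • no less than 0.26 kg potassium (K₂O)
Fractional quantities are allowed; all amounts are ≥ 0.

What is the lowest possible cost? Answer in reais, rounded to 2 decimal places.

R$1.10

Set it up as a linear program. Let x1 = kg of DAP, x2 = kg of muriate of potash, x3 = kg of potassium nitrate, x4 = kg of ammonium sulfate.
Minimise 0.87x1 + 0.37x2 + 1.23x3 + 0.35x4 s.t.:
  0.01x1 + 0.24x4 ≥ 0.14   (sulfur)
  0.46x1 ≥ 0.39   (phosphorus (P₂O₅))
  0.58x2 + 0.45x3 ≥ 0.26   (potassium (K₂O))
  x1, x2, x3, x4 ≥ 0.
The cheapest feasible vertex uses only DAP, muriate of potash, ammonium sulfate; potassium nitrate is not used. Binding constraints: sulfur, phosphorus (P₂O₅), potassium (K₂O).
So DAP = 0.8478 kg, muriate of potash = 0.4483 kg, ammonium sulfate = 0.548 kg.
Objective = 0.87·0.8478 + 0.37·0.4483 + 0.35·0.548 = 1.0953.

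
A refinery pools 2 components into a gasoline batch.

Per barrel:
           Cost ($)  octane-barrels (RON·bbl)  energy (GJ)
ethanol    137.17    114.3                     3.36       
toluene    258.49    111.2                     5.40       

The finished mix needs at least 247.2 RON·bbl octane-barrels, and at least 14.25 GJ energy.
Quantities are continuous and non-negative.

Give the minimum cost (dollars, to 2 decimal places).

This is a linear program. Let x1 = barrels of ethanol, x2 = barrels of toluene.
Minimize 137.17x1 + 258.49x2 with:
  114.3x1 + 111.2x2 ≥ 247.2   (octane-barrels)
  3.36x1 + 5.4x2 ≥ 14.25   (energy)
  x1, x2 ≥ 0.
The minimum-cost mix takes nothing from toluene — only ethanol. The energy requirement is met with equality.
Solving gives x1 = 4.2411.
Total cost: 137.17·4.2411 = 581.7517.

$581.75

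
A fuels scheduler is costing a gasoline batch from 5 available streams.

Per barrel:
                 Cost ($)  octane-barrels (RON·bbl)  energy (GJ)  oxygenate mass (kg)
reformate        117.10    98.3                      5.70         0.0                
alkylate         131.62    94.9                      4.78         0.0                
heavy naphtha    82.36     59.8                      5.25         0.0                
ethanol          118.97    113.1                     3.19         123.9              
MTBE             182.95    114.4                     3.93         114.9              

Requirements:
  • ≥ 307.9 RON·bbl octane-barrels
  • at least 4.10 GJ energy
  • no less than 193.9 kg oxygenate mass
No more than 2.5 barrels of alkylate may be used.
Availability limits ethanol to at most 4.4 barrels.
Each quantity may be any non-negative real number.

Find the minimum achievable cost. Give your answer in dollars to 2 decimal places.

Set it up as a linear program. Let x1 = barrels of reformate, x2 = barrels of alkylate, x3 = barrels of heavy naphtha, x4 = barrels of ethanol, x5 = barrels of MTBE.
min 117.1x1 + 131.62x2 + 82.36x3 + 118.97x4 + 182.95x5 with:
  98.3x1 + 94.9x2 + 59.8x3 + 113.1x4 + 114.4x5 ≥ 307.9   (octane-barrels)
  5.7x1 + 4.78x2 + 5.25x3 + 3.19x4 + 3.93x5 ≥ 4.1   (energy)
  123.9x4 + 114.9x5 ≥ 193.9   (oxygenate mass)
  x2 ≤ 2.5
  x4 ≤ 4.4
  x1, x2, x3, x4, x5 ≥ 0.
The cheapest feasible vertex uses only ethanol; reformate, alkylate, heavy naphtha, MTBE are not used. There the octane-barrels constraint is tight.
So ethanol = 2.7224 barrels.
Hence cost = 118.97·2.7224 = $323.8839.

$323.88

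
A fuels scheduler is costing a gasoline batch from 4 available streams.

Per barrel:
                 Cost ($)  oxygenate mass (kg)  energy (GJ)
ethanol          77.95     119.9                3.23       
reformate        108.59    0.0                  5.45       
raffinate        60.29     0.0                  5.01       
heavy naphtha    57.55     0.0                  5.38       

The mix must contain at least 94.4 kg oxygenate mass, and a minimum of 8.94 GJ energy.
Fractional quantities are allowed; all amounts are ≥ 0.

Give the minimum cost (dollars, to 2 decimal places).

$129.80

Let x1 = barrels of ethanol, x2 = barrels of reformate, x3 = barrels of raffinate, x4 = barrels of heavy naphtha.
Minimize 77.95x1 + 108.59x2 + 60.29x3 + 57.55x4 s.t.:
  119.9x1 ≥ 94.4   (oxygenate mass)
  3.23x1 + 5.45x2 + 5.01x3 + 5.38x4 ≥ 8.94   (energy)
  x1, x2, x3, x4 ≥ 0.
At the optimum only ethanol, heavy naphtha are positive (reformate, raffinate = 0). The oxygenate mass and energy requirements are met with equality.
So ethanol = 0.7873 barrels, heavy naphtha = 1.189 barrels.
Cost = 77.95·0.7873 + 57.55·1.189 = 129.7970.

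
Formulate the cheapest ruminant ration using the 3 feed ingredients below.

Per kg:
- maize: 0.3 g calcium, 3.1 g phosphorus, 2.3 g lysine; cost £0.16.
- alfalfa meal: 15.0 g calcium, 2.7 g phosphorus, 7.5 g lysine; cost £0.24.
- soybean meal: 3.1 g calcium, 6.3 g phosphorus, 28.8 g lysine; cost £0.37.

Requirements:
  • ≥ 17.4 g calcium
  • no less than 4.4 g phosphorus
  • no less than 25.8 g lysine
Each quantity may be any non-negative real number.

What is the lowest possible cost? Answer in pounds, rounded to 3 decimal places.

£0.479

Set it up as a linear program. Let x1 = kg of maize, x2 = kg of alfalfa meal, x3 = kg of soybean meal.
Minimize 0.16x1 + 0.24x2 + 0.37x3 s.t.:
  0.3x1 + 15x2 + 3.1x3 ≥ 17.4   (calcium)
  3.1x1 + 2.7x2 + 6.3x3 ≥ 4.4   (phosphorus)
  2.3x1 + 7.5x2 + 28.8x3 ≥ 25.8   (lysine)
  x1, x2, x3 ≥ 0.
The minimum-cost mix takes nothing from maize — only alfalfa meal, soybean meal. Binding constraints: calcium and lysine.
So alfalfa meal = 1.03 kg, soybean meal = 0.6275 kg.
Total cost: 0.24·1.03 + 0.37·0.6275 = 0.47938.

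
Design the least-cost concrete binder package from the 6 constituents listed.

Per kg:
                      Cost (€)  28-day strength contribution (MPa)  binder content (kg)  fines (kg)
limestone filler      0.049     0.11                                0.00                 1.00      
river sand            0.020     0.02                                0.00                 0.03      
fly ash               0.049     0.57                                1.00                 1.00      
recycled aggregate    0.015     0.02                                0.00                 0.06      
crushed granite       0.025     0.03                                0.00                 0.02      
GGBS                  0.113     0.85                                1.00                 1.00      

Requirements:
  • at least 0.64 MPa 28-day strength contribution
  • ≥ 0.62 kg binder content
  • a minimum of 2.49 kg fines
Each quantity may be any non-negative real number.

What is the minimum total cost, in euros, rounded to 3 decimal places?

Set it up as a linear program. Let x1 = kg of limestone filler, x2 = kg of river sand, x3 = kg of fly ash, x4 = kg of recycled aggregate, x5 = kg of crushed granite, x6 = kg of GGBS.
min 0.049x1 + 0.02x2 + 0.049x3 + 0.015x4 + 0.025x5 + 0.113x6 with:
  0.11x1 + 0.02x2 + 0.57x3 + 0.02x4 + 0.03x5 + 0.85x6 ≥ 0.64   (28-day strength contribution)
  1x3 + 1x6 ≥ 0.62   (binder content)
  1x1 + 0.03x2 + 1x3 + 0.06x4 + 0.02x5 + 1x6 ≥ 2.49   (fines)
  x1, x2, x3, x4, x5, x6 ≥ 0.
The cheapest feasible vertex uses only limestone filler, fly ash; river sand, recycled aggregate, crushed granite, GGBS are not used. Binding constraints: 28-day strength contribution and fines.
Optimal quantities: limestone filler = 1.694 kg, fly ash = 0.7959 kg.
Hence cost = 0.049·1.694 + 0.049·0.7959 = €0.12201.

€0.122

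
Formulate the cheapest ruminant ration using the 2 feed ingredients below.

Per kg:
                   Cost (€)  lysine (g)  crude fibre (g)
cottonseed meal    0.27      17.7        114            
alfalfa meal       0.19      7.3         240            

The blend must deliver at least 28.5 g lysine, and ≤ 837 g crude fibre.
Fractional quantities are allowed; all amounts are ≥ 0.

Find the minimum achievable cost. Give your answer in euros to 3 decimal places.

€0.435

Set it up as a linear program. Let x1 = kg of cottonseed meal, x2 = kg of alfalfa meal.
Minimize 0.27x1 + 0.19x2 subject to:
  17.7x1 + 7.3x2 ≥ 28.5   (lysine)
  114x1 + 240x2 ≤ 837   (crude fibre)
  x1, x2 ≥ 0.
At the optimum only cottonseed meal is positive (alfalfa meal = 0). The lysine requirement is met with equality.
That vertex is x1 = 1.61.
Hence cost = 0.27·1.61 = €0.43470.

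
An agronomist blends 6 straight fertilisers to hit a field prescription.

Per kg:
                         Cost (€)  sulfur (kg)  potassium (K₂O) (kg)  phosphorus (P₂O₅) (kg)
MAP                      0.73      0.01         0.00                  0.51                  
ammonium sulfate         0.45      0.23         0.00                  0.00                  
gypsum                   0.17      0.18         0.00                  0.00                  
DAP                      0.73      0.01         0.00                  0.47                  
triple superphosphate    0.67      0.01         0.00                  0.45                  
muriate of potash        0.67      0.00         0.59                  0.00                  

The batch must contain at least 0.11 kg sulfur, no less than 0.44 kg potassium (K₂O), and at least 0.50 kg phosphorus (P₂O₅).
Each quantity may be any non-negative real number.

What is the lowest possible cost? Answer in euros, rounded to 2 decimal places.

This is a linear program. Let x1 = kg of MAP, x2 = kg of ammonium sulfate, x3 = kg of gypsum, x4 = kg of DAP, x5 = kg of triple superphosphate, x6 = kg of muriate of potash.
min 0.73x1 + 0.45x2 + 0.17x3 + 0.73x4 + 0.67x5 + 0.67x6 subject to:
  0.01x1 + 0.23x2 + 0.18x3 + 0.01x4 + 0.01x5 ≥ 0.11   (sulfur)
  0.59x6 ≥ 0.44   (potassium (K₂O))
  0.51x1 + 0.47x4 + 0.45x5 ≥ 0.5   (phosphorus (P₂O₅))
  x1, x2, x3, x4, x5, x6 ≥ 0.
The optimal basis is {MAP, gypsum, muriate of potash}; ammonium sulfate, DAP, triple superphosphate drop out. There the sulfur, potassium (K₂O), phosphorus (P₂O₅) constraints are tight.
Optimal quantities: MAP = 0.9804 kg, gypsum = 0.5566 kg, muriate of potash = 0.7458 kg.
Total cost: 0.73·0.9804 + 0.17·0.5566 + 0.67·0.7458 = 1.3100.

€1.31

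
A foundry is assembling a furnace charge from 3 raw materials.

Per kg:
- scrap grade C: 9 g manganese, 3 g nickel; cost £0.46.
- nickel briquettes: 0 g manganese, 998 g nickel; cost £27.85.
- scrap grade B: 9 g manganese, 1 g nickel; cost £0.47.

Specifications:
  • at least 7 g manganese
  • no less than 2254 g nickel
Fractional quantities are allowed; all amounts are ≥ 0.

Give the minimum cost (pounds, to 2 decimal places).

Let x1 = kg of scrap grade C, x2 = kg of nickel briquettes, x3 = kg of scrap grade B.
Minimize 0.46x1 + 27.85x2 + 0.47x3 s.t.:
  9x1 + 9x3 ≥ 7   (manganese)
  3x1 + 998x2 + 1x3 ≥ 2254   (nickel)
  x1, x2, x3 ≥ 0.
At the optimum only scrap grade C, nickel briquettes are positive (scrap grade B = 0). There the manganese and nickel constraints are tight.
That vertex is x1 = 0.7778, x2 = 2.256.
Total cost: 0.46·0.7778 + 27.85·2.256 = 63.1874.

£63.19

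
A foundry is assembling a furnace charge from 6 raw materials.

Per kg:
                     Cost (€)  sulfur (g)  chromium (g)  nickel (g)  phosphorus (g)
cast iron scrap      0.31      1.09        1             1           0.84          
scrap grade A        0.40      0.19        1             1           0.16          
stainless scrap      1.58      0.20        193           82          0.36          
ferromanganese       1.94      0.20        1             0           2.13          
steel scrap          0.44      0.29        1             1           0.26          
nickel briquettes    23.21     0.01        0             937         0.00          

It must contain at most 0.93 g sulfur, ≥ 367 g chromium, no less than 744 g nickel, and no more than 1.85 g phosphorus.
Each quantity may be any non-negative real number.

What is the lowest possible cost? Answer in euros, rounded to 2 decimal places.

Treat it as an LP. Let x1 = kg of cast iron scrap, x2 = kg of scrap grade A, x3 = kg of stainless scrap, x4 = kg of ferromanganese, x5 = kg of steel scrap, x6 = kg of nickel briquettes.
min 0.31x1 + 0.4x2 + 1.58x3 + 1.94x4 + 0.44x5 + 23.21x6 subject to:
  1.09x1 + 0.19x2 + 0.2x3 + 0.2x4 + 0.29x5 + 0.01x6 ≤ 0.93   (sulfur)
  1x1 + 1x2 + 193x3 + 1x4 + 1x5 ≥ 367   (chromium)
  1x1 + 1x2 + 82x3 + 1x5 + 937x6 ≥ 744   (nickel)
  0.84x1 + 0.16x2 + 0.36x3 + 2.13x4 + 0.26x5 ≤ 1.85   (phosphorus)
  x1, x2, x3, x4, x5, x6 ≥ 0.
At the optimum only stainless scrap, nickel briquettes are positive (cast iron scrap, scrap grade A, ferromanganese, steel scrap = 0). There the sulfur and nickel constraints are tight.
That vertex is x3 = 4.631, x6 = 0.3888.
Cost = 1.58·4.631 + 23.21·0.3888 = 16.3410.

€16.34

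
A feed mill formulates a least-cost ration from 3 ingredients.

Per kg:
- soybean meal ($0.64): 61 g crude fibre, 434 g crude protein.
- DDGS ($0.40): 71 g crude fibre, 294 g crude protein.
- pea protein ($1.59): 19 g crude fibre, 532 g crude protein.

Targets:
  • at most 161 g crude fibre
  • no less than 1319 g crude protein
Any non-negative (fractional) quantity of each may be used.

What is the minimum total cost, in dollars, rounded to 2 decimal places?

This is a linear program. Let x1 = kg of soybean meal, x2 = kg of DDGS, x3 = kg of pea protein.
Minimize 0.64x1 + 0.4x2 + 1.59x3 s.t.:
  61x1 + 71x2 + 19x3 ≤ 161   (crude fibre)
  434x1 + 294x2 + 532x3 ≥ 1319   (crude protein)
  x1, x2, x3 ≥ 0.
The minimum-cost mix takes nothing from DDGS — only soybean meal, pea protein. Binding constraints: crude fibre and crude protein.
Solving gives x1 = 2.503, x3 = 0.4373.
Cost = 0.64·2.503 + 1.59·0.4373 = 2.2972.

$2.30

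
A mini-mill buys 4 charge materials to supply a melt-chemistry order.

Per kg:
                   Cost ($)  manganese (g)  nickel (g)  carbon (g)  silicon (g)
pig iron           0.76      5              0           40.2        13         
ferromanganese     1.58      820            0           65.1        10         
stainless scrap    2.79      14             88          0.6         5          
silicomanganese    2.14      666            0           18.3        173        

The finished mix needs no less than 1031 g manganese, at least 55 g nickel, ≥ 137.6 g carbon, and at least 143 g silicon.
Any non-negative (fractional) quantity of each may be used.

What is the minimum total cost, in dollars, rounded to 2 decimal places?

Let x1 = kg of pig iron, x2 = kg of ferromanganese, x3 = kg of stainless scrap, x4 = kg of silicomanganese.
min 0.76x1 + 1.58x2 + 2.79x3 + 2.14x4 with:
  5x1 + 820x2 + 14x3 + 666x4 ≥ 1031   (manganese)
  88x3 ≥ 55   (nickel)
  40.2x1 + 65.1x2 + 0.6x3 + 18.3x4 ≥ 137.6   (carbon)
  13x1 + 10x2 + 5x3 + 173x4 ≥ 143   (silicon)
  x1, x2, x3, x4 ≥ 0.
All 4 inputs are positive at the optimum. Binding constraints: manganese, nickel, carbon, silicon.
Optimal quantities: pig iron = 1.947 kg, ferromanganese = 0.7313 kg, stainless scrap = 0.625 kg, silicomanganese = 0.6199 kg.
Total cost: 0.76·1.947 + 1.58·0.7313 + 2.79·0.625 + 2.14·0.6199 = 5.7055.

$5.71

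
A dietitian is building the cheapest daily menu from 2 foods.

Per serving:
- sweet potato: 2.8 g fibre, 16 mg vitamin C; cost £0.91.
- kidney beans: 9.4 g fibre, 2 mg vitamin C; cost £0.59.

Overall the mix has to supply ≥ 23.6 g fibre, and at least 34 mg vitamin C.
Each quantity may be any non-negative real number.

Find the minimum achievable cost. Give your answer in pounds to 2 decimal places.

Let x1 = servings of sweet potato, x2 = servings of kidney beans.
Minimize 0.91x1 + 0.59x2 s.t.:
  2.8x1 + 9.4x2 ≥ 23.6   (fibre)
  16x1 + 2x2 ≥ 34   (vitamin C)
  x1, x2 ≥ 0.
Both inputs are positive at the optimum. Binding constraints: fibre and vitamin C.
That vertex is x1 = 1.881, x2 = 1.95.
Total cost: 0.91·1.881 + 0.59·1.95 = 2.8622.

£2.86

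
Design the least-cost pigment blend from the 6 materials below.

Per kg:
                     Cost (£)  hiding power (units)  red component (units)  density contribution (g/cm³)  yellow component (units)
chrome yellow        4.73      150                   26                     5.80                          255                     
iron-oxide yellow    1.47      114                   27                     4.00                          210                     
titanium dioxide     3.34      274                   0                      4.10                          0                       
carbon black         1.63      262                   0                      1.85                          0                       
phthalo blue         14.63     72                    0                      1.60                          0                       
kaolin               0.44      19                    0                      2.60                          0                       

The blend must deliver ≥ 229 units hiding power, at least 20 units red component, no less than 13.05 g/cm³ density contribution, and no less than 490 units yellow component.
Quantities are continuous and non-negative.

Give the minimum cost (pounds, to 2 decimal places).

Let x1 = kg of chrome yellow, x2 = kg of iron-oxide yellow, x3 = kg of titanium dioxide, x4 = kg of carbon black, x5 = kg of phthalo blue, x6 = kg of kaolin.
min 4.73x1 + 1.47x2 + 3.34x3 + 1.63x4 + 14.63x5 + 0.44x6 with:
  150x1 + 114x2 + 274x3 + 262x4 + 72x5 + 19x6 ≥ 229   (hiding power)
  26x1 + 27x2 ≥ 20   (red component)
  5.8x1 + 4x2 + 4.1x3 + 1.85x4 + 1.6x5 + 2.6x6 ≥ 13.05   (density contribution)
  255x1 + 210x2 ≥ 490   (yellow component)
  x1, x2, x3, x4, x5, x6 ≥ 0.
The optimal basis is {iron-oxide yellow, kaolin}; chrome yellow, titanium dioxide, carbon black, phthalo blue drop out. The density contribution and yellow component requirements are met with equality.
So iron-oxide yellow = 2.333 kg, kaolin = 1.429 kg.
Hence cost = 1.47·2.333 + 0.44·1.429 = £4.0583.

£4.06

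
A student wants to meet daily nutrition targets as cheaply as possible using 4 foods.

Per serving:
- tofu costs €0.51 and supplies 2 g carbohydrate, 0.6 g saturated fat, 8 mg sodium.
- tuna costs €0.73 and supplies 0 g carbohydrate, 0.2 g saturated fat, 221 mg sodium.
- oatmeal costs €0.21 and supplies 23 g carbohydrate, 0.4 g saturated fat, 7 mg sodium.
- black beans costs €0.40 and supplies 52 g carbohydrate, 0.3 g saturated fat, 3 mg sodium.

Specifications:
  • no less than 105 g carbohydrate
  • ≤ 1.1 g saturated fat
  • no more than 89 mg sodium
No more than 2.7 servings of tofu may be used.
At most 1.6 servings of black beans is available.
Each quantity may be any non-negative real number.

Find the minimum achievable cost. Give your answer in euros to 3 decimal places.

€0.839

This is a linear program. Let x1 = servings of tofu, x2 = servings of tuna, x3 = servings of oatmeal, x4 = servings of black beans.
min 0.51x1 + 0.73x2 + 0.21x3 + 0.4x4 s.t.:
  2x1 + 23x3 + 52x4 ≥ 105   (carbohydrate)
  0.6x1 + 0.2x2 + 0.4x3 + 0.3x4 ≤ 1.1   (saturated fat)
  8x1 + 221x2 + 7x3 + 3x4 ≤ 89   (sodium)
  x1 ≤ 2.7
  x4 ≤ 1.6
  x1, x2, x3, x4 ≥ 0.
The minimum-cost mix takes nothing from tofu, tuna — only oatmeal, black beans. There the carbohydrate and the black beans cap constraints are tight.
Optimal quantities: oatmeal = 0.9478 servings, black beans = 1.6 servings.
Hence cost = 0.21·0.9478 + 0.4·1.6 = €0.83904.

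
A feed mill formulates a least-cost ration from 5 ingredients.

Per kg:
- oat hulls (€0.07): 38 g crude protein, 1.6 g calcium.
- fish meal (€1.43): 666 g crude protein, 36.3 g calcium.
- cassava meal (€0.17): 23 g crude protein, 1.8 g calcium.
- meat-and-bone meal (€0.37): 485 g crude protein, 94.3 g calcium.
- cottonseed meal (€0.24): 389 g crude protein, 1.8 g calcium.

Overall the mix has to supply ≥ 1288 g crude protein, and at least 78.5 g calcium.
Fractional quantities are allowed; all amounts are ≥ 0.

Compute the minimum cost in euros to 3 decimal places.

€0.850

Treat it as an LP. Let x1 = kg of oat hulls, x2 = kg of fish meal, x3 = kg of cassava meal, x4 = kg of meat-and-bone meal, x5 = kg of cottonseed meal.
min 0.07x1 + 1.43x2 + 0.17x3 + 0.37x4 + 0.24x5 subject to:
  38x1 + 666x2 + 23x3 + 485x4 + 389x5 ≥ 1288   (crude protein)
  1.6x1 + 36.3x2 + 1.8x3 + 94.3x4 + 1.8x5 ≥ 78.5   (calcium)
  x1, x2, x3, x4, x5 ≥ 0.
The optimal basis is {meat-and-bone meal, cottonseed meal}; oat hulls, fish meal, cassava meal drop out. The crude protein and calcium requirements are met with equality.
That vertex is x4 = 0.788, x5 = 2.3286.
Cost = 0.37·0.788 + 0.24·2.3286 = 0.85042.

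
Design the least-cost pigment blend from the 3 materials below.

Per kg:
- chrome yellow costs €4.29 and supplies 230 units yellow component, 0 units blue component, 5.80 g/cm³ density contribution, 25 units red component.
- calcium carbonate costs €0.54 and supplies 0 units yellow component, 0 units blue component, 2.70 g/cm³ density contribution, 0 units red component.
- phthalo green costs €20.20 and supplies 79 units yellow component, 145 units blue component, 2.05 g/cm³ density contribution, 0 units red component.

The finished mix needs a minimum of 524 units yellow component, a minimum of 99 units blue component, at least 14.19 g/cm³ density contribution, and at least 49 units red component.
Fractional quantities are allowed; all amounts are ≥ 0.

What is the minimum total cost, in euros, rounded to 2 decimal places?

€22.75

Treat it as an LP. Let x1 = kg of chrome yellow, x2 = kg of calcium carbonate, x3 = kg of phthalo green.
Minimise 4.29x1 + 0.54x2 + 20.2x3 subject to:
  230x1 + 79x3 ≥ 524   (yellow component)
  145x3 ≥ 99   (blue component)
  5.8x1 + 2.7x2 + 2.05x3 ≥ 14.19   (density contribution)
  25x1 ≥ 49   (red component)
  x1, x2, x3 ≥ 0.
The optimal mix uses every input. The yellow component, blue component, density contribution requirements are met with equality.
Solving gives x1 = 2.044, x2 = 0.3469, x3 = 0.6828.
Objective = 4.29·2.044 + 0.54·0.3469 + 20.2·0.6828 = 22.7486.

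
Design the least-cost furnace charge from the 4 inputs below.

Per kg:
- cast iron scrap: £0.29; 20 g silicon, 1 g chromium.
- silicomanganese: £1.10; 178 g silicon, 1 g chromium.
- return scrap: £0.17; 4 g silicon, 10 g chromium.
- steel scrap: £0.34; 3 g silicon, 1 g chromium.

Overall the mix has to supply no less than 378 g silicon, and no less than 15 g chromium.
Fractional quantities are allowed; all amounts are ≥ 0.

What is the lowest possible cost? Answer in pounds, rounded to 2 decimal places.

Let x1 = kg of cast iron scrap, x2 = kg of silicomanganese, x3 = kg of return scrap, x4 = kg of steel scrap.
min 0.29x1 + 1.1x2 + 0.17x3 + 0.34x4 s.t.:
  20x1 + 178x2 + 4x3 + 3x4 ≥ 378   (silicon)
  1x1 + 1x2 + 10x3 + 1x4 ≥ 15   (chromium)
  x1, x2, x3, x4 ≥ 0.
At the optimum only silicomanganese, return scrap are positive (cast iron scrap, steel scrap = 0). The silicon and chromium requirements are met with equality.
So silicomanganese = 2.095 kg, return scrap = 1.291 kg.
Hence cost = 1.1·2.095 + 0.17·1.291 = £2.5240.

£2.52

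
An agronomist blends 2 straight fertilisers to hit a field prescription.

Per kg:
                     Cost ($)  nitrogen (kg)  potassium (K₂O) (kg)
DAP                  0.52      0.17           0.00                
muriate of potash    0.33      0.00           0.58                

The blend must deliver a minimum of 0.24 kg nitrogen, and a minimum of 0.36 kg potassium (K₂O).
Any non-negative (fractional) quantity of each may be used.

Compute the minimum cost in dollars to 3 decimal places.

Let x1 = kg of DAP, x2 = kg of muriate of potash.
min 0.52x1 + 0.33x2 with:
  0.17x1 ≥ 0.24   (nitrogen)
  0.58x2 ≥ 0.36   (potassium (K₂O))
  x1, x2 ≥ 0.
Both inputs are positive at the optimum. There the nitrogen and potassium (K₂O) constraints are tight.
Solving gives x1 = 1.412, x2 = 0.6207.
Hence cost = 0.52·1.412 + 0.33·0.6207 = $0.93907.

$0.939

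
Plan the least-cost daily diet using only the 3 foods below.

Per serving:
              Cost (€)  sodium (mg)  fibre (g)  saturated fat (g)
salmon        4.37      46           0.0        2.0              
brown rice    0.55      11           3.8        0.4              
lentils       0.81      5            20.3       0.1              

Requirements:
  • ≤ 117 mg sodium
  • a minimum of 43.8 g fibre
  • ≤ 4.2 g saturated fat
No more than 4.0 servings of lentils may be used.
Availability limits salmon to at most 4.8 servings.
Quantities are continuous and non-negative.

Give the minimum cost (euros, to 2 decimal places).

€1.75

Let x1 = servings of salmon, x2 = servings of brown rice, x3 = servings of lentils.
Minimise 4.37x1 + 0.55x2 + 0.81x3 s.t.:
  46x1 + 11x2 + 5x3 ≤ 117   (sodium)
  3.8x2 + 20.3x3 ≥ 43.8   (fibre)
  2x1 + 0.4x2 + 0.1x3 ≤ 4.2   (saturated fat)
  x3 ≤ 4
  x1 ≤ 4.8
  x1, x2, x3 ≥ 0.
At the optimum only lentils is positive (salmon, brown rice = 0). The fibre requirement is met with equality.
Optimal quantities: lentils = 2.158 servings.
Total cost: 0.81·2.158 = 1.7480.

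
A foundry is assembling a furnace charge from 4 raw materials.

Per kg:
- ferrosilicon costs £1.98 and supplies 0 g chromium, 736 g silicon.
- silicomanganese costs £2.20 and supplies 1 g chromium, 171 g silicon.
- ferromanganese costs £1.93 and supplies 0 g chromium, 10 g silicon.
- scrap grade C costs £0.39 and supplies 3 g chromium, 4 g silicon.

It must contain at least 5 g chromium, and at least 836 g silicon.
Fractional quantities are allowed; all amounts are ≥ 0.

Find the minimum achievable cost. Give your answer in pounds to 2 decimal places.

£2.88

Let x1 = kg of ferrosilicon, x2 = kg of silicomanganese, x3 = kg of ferromanganese, x4 = kg of scrap grade C.
Minimise 1.98x1 + 2.2x2 + 1.93x3 + 0.39x4 s.t.:
  1x2 + 3x4 ≥ 5   (chromium)
  736x1 + 171x2 + 10x3 + 4x4 ≥ 836   (silicon)
  x1, x2, x3, x4 ≥ 0.
At the optimum only ferrosilicon, scrap grade C are positive (silicomanganese, ferromanganese = 0). There the chromium and silicon constraints are tight.
That vertex is x1 = 1.127, x4 = 1.667.
Objective = 1.98·1.127 + 0.39·1.667 = 2.8816.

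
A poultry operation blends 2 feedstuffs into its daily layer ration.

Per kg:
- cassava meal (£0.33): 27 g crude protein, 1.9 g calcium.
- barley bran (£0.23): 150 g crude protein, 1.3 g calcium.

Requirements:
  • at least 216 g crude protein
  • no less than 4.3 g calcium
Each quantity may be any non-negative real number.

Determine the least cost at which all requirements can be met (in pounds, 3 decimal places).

£0.752

Treat it as an LP. Let x1 = kg of cassava meal, x2 = kg of barley bran.
Minimize 0.33x1 + 0.23x2 with:
  27x1 + 150x2 ≥ 216   (crude protein)
  1.9x1 + 1.3x2 ≥ 4.3   (calcium)
  x1, x2 ≥ 0.
Both inputs are positive at the optimum. Binding constraints: crude protein and calcium.
Optimal quantities: cassava meal = 1.457 kg, barley bran = 1.178 kg.
Hence cost = 0.33·1.457 + 0.23·1.178 = £0.75175.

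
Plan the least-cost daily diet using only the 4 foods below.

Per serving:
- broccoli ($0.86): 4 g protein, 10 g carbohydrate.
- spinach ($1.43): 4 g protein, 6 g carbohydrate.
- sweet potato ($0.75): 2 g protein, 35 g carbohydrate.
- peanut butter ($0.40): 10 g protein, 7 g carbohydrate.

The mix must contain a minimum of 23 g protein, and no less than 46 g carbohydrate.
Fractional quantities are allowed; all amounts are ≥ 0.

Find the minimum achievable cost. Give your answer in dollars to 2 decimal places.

$1.52

Let x1 = servings of broccoli, x2 = servings of spinach, x3 = servings of sweet potato, x4 = servings of peanut butter.
Minimise 0.86x1 + 1.43x2 + 0.75x3 + 0.4x4 subject to:
  4x1 + 4x2 + 2x3 + 10x4 ≥ 23   (protein)
  10x1 + 6x2 + 35x3 + 7x4 ≥ 46   (carbohydrate)
  x1, x2, x3, x4 ≥ 0.
The cheapest feasible vertex uses only sweet potato, peanut butter; broccoli, spinach are not used. There the protein and carbohydrate constraints are tight.
Solving gives x3 = 0.8899, x4 = 2.122.
Total cost: 0.75·0.8899 + 0.4·2.122 = 1.5162.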